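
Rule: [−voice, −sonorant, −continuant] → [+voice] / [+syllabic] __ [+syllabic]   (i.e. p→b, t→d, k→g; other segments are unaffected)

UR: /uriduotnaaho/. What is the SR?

No segment of /uriduotnaaho/ meets the structural description of the rule, so the form surfaces unchanged.

uriduotnaaho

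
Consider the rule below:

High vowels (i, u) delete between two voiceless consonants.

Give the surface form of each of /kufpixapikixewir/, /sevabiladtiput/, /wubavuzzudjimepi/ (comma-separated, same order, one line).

/kufpixapikixewir/: /u/ is a high vowel flanked by voiceless consonants /k/ and /f/, so it deletes. /i/ is a high vowel flanked by voiceless consonants /p/ and /x/, so it deletes. /i/ is a high vowel flanked by voiceless consonants /p/ and /k/, so it deletes. /i/ is a high vowel flanked by voiceless consonants /k/ and /x/, so it deletes. → [kfpxapkxewir].
/sevabiladtiput/: /i/ is a high vowel flanked by voiceless consonants /t/ and /p/, so it deletes. /u/ is a high vowel flanked by voiceless consonants /p/ and /t/, so it deletes. → [sevabiladtpt].
/wubavuzzudjimepi/: the rule's environment is not met; surfaces unchanged as [wubavuzzudjimepi].

kfpxapkxewir, sevabiladtpt, wubavuzzudjimepi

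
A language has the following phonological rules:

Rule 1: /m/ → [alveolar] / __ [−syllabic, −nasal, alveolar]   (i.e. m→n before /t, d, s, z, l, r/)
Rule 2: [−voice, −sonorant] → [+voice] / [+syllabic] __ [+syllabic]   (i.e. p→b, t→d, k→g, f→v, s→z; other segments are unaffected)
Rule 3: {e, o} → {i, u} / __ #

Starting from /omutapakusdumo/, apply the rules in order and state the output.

omudabagusdumu

Rule 1 (nasal place assimilation): no segment meets the environment; /omutapakusdumo/ is unchanged.
Rule 2 (intervocalic voicing): /t/ is a voiceless obstruent between vowels /u/ and /a/, so it voices to [d]. /p/ is a voiceless obstruent between vowels /a/ and /a/, so it voices to [b]. /k/ is a voiceless obstruent between vowels /a/ and /u/, so it voices to [g]. /omutapakusdumo/ → omudabagusdumo.
Rule 3 (final vowel raising): /o/ is a mid vowel in word-final position, so it raises to [u]. /omudabagusdumo/ → omudabagusdumu.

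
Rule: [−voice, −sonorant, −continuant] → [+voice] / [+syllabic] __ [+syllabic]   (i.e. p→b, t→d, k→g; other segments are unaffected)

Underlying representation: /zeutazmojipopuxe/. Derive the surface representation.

/t/ is a voiceless stop between vowels /u/ and /a/, so it voices to [d].
/p/ is a voiceless stop between vowels /i/ and /o/, so it voices to [b].
/p/ is a voiceless stop between vowels /o/ and /u/, so it voices to [b].
Surface form: [zeudazmojibobuxe].

zeudazmojibobuxe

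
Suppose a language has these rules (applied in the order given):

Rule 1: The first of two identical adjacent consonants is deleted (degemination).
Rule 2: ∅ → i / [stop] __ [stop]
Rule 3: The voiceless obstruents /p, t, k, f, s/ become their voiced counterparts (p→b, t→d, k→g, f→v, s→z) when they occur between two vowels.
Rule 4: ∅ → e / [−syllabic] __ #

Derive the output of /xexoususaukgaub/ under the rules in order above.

Rule 1 (degemination): no segment meets the environment; /xexoususaukgaub/ is unchanged.
Rule 2 (stop-cluster i-epenthesis): /k/ and /g/ form a stop–stop cluster, so [i] is inserted between them. /xexoususaukgaub/ → xexoususaukigaub.
Rule 3 (intervocalic voicing): /s/ is a voiceless obstruent between vowels /u/ and /u/, so it voices to [z]. /s/ is a voiceless obstruent between vowels /u/ and /a/, so it voices to [z]. /k/ is a voiceless obstruent between vowels /u/ and /i/, so it voices to [g]. /xexoususaukigaub/ → xexouzuzaugigaub.
Rule 4 (final e-epenthesis): the form ends in the consonant /b/, so [e] is inserted word-finally. /xexouzuzaugigaub/ → xexouzuzaugigaube.

xexouzuzaugigaube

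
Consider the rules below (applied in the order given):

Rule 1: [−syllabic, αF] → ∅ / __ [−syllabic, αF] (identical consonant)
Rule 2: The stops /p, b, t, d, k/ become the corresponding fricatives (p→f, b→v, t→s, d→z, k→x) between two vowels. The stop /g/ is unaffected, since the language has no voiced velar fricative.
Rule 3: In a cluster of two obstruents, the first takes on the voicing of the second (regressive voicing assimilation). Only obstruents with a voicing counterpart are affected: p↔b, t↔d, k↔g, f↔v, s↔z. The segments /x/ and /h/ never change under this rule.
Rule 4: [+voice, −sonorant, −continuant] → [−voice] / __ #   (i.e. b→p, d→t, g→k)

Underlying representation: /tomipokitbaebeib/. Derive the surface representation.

Rule 1 (degemination): no segment meets the environment; /tomipokitbaebeib/ is unchanged.
Rule 2 (intervocalic spirantization): /p/ is a stop between vowels /i/ and /o/, so it spirantizes to the fricative [f]. /k/ is a stop between vowels /o/ and /i/, so it spirantizes to the fricative [x]. /b/ is a stop between vowels /e/ and /e/, so it spirantizes to the fricative [v]. /tomipokitbaebeib/ → tomifoxitbaeveib.
Rule 3 (regressive voicing assimilation): /t/ precedes the voiced obstruent /b/, so it voices to [d] by assimilation. /tomifoxitbaeveib/ → tomifoxidbaeveib.
Rule 4 (final devoicing): /b/ is a voiced stop in word-final position, so it devoices to [p]. /tomifoxidbaeveib/ → tomifoxidbaeveip.

tomifoxidbaeveip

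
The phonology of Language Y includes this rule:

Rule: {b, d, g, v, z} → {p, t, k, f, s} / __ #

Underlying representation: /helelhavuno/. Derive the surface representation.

helelhavuno

No segment of /helelhavuno/ meets the structural description of the rule, so the form surfaces unchanged.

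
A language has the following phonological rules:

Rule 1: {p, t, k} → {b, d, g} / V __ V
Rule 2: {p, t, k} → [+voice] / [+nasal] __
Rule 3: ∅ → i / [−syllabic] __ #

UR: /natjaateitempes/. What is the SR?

natjaadeidembesi

Rule 1 (intervocalic voicing): /t/ is a voiceless stop between vowels /a/ and /e/, so it voices to [d]. /t/ is a voiceless stop between vowels /i/ and /e/, so it voices to [d]. /natjaateitempes/ → natjaadeidempes.
Rule 2 (post-nasal voicing): /p/ is a voiceless stop immediately after the nasal /m/, so it voices to [b]. /natjaadeidempes/ → natjaadeidembes.
Rule 3 (final i-epenthesis): the form ends in the consonant /s/, so [i] is inserted word-finally. /natjaadeidembes/ → natjaadeidembesi.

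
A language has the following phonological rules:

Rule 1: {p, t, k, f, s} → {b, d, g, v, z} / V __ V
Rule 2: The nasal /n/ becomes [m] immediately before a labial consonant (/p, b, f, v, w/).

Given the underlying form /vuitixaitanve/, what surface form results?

Rule 1 (intervocalic voicing): /t/ is a voiceless obstruent between vowels /i/ and /i/, so it voices to [d]. /t/ is a voiceless obstruent between vowels /i/ and /a/, so it voices to [d]. /vuitixaitanve/ → vuidixaidanve.
Rule 2 (nasal place assimilation): /n/ precedes the labial consonant /v/, so it assimilates in place to [m]. /vuidixaidanve/ → vuidixaidamve.

vuidixaidamve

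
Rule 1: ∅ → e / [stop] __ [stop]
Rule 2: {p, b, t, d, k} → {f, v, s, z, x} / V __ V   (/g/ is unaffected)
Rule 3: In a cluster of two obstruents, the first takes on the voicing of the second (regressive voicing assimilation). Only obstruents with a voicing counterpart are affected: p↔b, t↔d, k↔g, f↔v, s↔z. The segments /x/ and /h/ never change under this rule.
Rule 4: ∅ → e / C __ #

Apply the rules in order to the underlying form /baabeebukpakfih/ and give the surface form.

baaveevuxefakfihe

Rule 1 (stop-cluster e-epenthesis): /k/ and /p/ form a stop–stop cluster, so [e] is inserted between them. /baabeebukpakfih/ → baabeebukepakfih.
Rule 2 (intervocalic spirantization): /b/ is a stop between vowels /a/ and /e/, so it spirantizes to the fricative [v]. /b/ is a stop between vowels /e/ and /u/, so it spirantizes to the fricative [v]. /k/ is a stop between vowels /u/ and /e/, so it spirantizes to the fricative [x]. /p/ is a stop between vowels /e/ and /a/, so it spirantizes to the fricative [f]. /baabeebukepakfih/ → baaveevuxefakfih.
Rule 3 (regressive voicing assimilation): no segment meets the environment; /baaveevuxefakfih/ is unchanged.
Rule 4 (final e-epenthesis): the form ends in the consonant /h/, so [e] is inserted word-finally. /baaveevuxefakfih/ → baaveevuxefakfihe.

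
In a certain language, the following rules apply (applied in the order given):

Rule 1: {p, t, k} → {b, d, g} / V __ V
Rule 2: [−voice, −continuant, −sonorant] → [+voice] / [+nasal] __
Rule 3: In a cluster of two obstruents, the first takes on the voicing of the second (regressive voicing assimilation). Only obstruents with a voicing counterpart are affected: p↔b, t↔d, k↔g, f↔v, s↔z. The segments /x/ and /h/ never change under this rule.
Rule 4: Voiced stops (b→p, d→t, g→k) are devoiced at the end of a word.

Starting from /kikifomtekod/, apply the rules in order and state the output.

Rule 1 (intervocalic voicing): /k/ is a voiceless stop between vowels /i/ and /i/, so it voices to [g]. /k/ is a voiceless stop between vowels /e/ and /o/, so it voices to [g]. /kikifomtekod/ → kigifomtegod.
Rule 2 (post-nasal voicing): /t/ is a voiceless stop immediately after the nasal /m/, so it voices to [d]. /kigifomtegod/ → kigifomdegod.
Rule 3 (regressive voicing assimilation): no segment meets the environment; /kigifomdegod/ is unchanged.
Rule 4 (final devoicing): /d/ is a voiced stop in word-final position, so it devoices to [t]. /kigifomdegod/ → kigifomdegot.

kigifomdegot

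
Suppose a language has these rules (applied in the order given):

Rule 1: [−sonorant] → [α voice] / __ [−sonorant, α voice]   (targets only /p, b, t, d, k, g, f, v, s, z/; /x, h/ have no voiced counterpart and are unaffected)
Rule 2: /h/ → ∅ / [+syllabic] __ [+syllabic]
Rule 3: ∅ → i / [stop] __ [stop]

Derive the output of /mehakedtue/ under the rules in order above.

Rule 1 (regressive voicing assimilation): /d/ precedes the voiceless obstruent /t/, so it devoices to [t] by assimilation. /mehakedtue/ → mehakettue.
Rule 2 (intervocalic h-deletion): /h/ occurs between vowels /e/ and /a/, so it deletes. /mehakettue/ → meakettue.
Rule 3 (stop-cluster i-epenthesis): /t/ and /t/ form a stop–stop cluster, so [i] is inserted between them. /meakettue/ → meaketitue.

meaketitue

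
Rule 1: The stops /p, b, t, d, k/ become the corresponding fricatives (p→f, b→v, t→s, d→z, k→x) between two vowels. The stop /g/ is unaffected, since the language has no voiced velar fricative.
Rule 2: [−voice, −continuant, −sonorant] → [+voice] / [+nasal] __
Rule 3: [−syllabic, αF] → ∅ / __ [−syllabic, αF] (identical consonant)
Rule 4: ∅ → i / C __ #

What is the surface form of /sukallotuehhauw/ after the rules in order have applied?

Rule 1 (intervocalic spirantization): /k/ is a stop between vowels /u/ and /a/, so it spirantizes to the fricative [x]. /t/ is a stop between vowels /o/ and /u/, so it spirantizes to the fricative [s]. /sukallotuehhauw/ → suxallosuehhauw.
Rule 2 (post-nasal voicing): no segment meets the environment; /suxallosuehhauw/ is unchanged.
Rule 3 (degemination): /ll/ is a geminate; the first /l/ deletes. /hh/ is a geminate; the first /h/ deletes. /suxallosuehhauw/ → suxalosuehauw.
Rule 4 (final i-epenthesis): the form ends in the consonant /w/, so [i] is inserted word-finally. /suxalosuehauw/ → suxalosuehauwi.

suxalosuehauwi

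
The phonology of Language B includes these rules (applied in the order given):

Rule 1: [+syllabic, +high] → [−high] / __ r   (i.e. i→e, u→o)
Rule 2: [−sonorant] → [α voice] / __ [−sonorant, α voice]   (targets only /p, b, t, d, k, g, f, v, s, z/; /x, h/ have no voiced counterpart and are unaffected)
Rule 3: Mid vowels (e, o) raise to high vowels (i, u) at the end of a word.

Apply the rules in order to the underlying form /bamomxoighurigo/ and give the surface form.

Rule 1 (pre-rhotic lowering): /u/ is a high vowel immediately before /r/, so it lowers to [o]. /bamomxoighurigo/ → bamomxoighorigo.
Rule 2 (regressive voicing assimilation): /g/ precedes the voiceless obstruent /h/, so it devoices to [k] by assimilation. /bamomxoighorigo/ → bamomxoikhorigo.
Rule 3 (final vowel raising): /o/ is a mid vowel in word-final position, so it raises to [u]. /bamomxoikhorigo/ → bamomxoikhorigu.

bamomxoikhorigu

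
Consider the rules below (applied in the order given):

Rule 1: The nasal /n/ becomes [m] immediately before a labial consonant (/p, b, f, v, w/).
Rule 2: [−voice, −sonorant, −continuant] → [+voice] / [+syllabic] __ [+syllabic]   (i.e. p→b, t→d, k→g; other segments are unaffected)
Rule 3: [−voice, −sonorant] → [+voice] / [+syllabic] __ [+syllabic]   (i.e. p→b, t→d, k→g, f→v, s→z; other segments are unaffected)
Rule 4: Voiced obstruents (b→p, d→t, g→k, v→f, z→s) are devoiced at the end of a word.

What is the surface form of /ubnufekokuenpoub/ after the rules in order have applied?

ubnuvegoguempoup

Rule 1 (nasal place assimilation): /n/ precedes the labial consonant /p/, so it assimilates in place to [m]. /ubnufekokuenpoub/ → ubnufekokuempoub.
Rule 2 (intervocalic voicing): /k/ is a voiceless stop between vowels /e/ and /o/, so it voices to [g]. /k/ is a voiceless stop between vowels /o/ and /u/, so it voices to [g]. /ubnufekokuempoub/ → ubnufegoguempoub.
Rule 3 (intervocalic voicing): /f/ is a voiceless obstruent between vowels /u/ and /e/, so it voices to [v]. /ubnufegoguempoub/ → ubnuvegoguempoub.
Rule 4 (final devoicing): /b/ is a voiced obstruent in word-final position, so it devoices to [p]. /ubnuvegoguempoub/ → ubnuvegoguempoup.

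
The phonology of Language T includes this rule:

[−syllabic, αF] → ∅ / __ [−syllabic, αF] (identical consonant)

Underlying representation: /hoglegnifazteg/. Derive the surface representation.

hoglegnifazteg

No segment of /hoglegnifazteg/ meets the structural description of the rule, so the form surfaces unchanged.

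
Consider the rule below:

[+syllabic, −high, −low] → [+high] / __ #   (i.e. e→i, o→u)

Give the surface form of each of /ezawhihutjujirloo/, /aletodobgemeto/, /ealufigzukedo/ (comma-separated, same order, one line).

ezawhihutjujirlou, aletodobgemetu, ealufigzukedu

/ezawhihutjujirloo/: /o/ is a mid vowel in word-final position, so it raises to [u]. → [ezawhihutjujirlou].
/aletodobgemeto/: /o/ is a mid vowel in word-final position, so it raises to [u]. → [aletodobgemetu].
/ealufigzukedo/: /o/ is a mid vowel in word-final position, so it raises to [u]. → [ealufigzukedu].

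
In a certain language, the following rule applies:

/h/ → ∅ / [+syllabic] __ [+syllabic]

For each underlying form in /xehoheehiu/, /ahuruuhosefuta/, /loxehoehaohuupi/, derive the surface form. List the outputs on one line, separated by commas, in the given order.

xeoeeiu, auruuosefuta, loxeoeaouupi

/xehoheehiu/: /h/ occurs between vowels /e/ and /o/, so it deletes. /h/ occurs between vowels /o/ and /e/, so it deletes. /h/ occurs between vowels /e/ and /i/, so it deletes. → [xeoeeiu].
/ahuruuhosefuta/: /h/ occurs between vowels /a/ and /u/, so it deletes. /h/ occurs between vowels /u/ and /o/, so it deletes. → [auruuosefuta].
/loxehoehaohuupi/: /h/ occurs between vowels /e/ and /o/, so it deletes. /h/ occurs between vowels /e/ and /a/, so it deletes. /h/ occurs between vowels /o/ and /u/, so it deletes. → [loxeoeaouupi].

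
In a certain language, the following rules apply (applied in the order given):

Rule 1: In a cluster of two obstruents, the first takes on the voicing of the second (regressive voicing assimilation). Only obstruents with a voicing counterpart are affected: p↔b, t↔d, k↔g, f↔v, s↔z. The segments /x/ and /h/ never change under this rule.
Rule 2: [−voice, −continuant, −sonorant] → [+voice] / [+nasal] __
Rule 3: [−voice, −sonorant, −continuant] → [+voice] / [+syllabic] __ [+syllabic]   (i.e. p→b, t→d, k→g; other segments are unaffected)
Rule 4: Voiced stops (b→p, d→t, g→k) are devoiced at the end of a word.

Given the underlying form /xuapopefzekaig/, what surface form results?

Rule 1 (regressive voicing assimilation): /f/ precedes the voiced obstruent /z/, so it voices to [v] by assimilation. /xuapopefzekaig/ → xuapopevzekaig.
Rule 2 (post-nasal voicing): no segment meets the environment; /xuapopevzekaig/ is unchanged.
Rule 3 (intervocalic voicing): /p/ is a voiceless stop between vowels /a/ and /o/, so it voices to [b]. /p/ is a voiceless stop between vowels /o/ and /e/, so it voices to [b]. /k/ is a voiceless stop between vowels /e/ and /a/, so it voices to [g]. /xuapopevzekaig/ → xuabobevzegaig.
Rule 4 (final devoicing): /g/ is a voiced stop in word-final position, so it devoices to [k]. /xuabobevzegaig/ → xuabobevzegaik.

xuabobevzegaik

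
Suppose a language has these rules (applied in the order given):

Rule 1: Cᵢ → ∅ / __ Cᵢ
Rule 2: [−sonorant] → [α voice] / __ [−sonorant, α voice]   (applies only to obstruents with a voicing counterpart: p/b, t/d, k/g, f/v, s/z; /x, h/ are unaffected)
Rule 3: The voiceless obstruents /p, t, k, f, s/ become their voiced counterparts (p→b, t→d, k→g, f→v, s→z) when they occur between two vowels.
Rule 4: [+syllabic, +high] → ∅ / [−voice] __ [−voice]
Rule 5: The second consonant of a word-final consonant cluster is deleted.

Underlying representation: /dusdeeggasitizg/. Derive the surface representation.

duzdeegazidiz

Rule 1 (degemination): /gg/ is a geminate; the first /g/ deletes. /dusdeeggasitizg/ → dusdeegasitizg.
Rule 2 (regressive voicing assimilation): /s/ precedes the voiced obstruent /d/, so it voices to [z] by assimilation. /dusdeegasitizg/ → duzdeegasitizg.
Rule 3 (intervocalic voicing): /s/ is a voiceless obstruent between vowels /a/ and /i/, so it voices to [z]. /t/ is a voiceless obstruent between vowels /i/ and /i/, so it voices to [d]. /duzdeegasitizg/ → duzdeegazidizg.
Rule 4 (high vowel syncope): no segment meets the environment; /duzdeegazidizg/ is unchanged.
Rule 5 (final cluster simplification): /g/ is the second consonant of a word-final cluster /zg/, so it deletes. /duzdeegazidizg/ → duzdeegazidiz.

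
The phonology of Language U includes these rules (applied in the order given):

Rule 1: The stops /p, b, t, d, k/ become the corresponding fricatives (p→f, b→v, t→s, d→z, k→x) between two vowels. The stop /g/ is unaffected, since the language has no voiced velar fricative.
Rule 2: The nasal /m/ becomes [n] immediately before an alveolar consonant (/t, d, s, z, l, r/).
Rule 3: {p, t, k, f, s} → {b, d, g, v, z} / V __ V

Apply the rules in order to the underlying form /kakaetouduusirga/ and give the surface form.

kaxaezouzuuzirga

Rule 1 (intervocalic spirantization): /k/ is a stop between vowels /a/ and /a/, so it spirantizes to the fricative [x]. /t/ is a stop between vowels /e/ and /o/, so it spirantizes to the fricative [s]. /d/ is a stop between vowels /u/ and /u/, so it spirantizes to the fricative [z]. /kakaetouduusirga/ → kaxaesouzuusirga.
Rule 2 (nasal place assimilation): no segment meets the environment; /kaxaesouzuusirga/ is unchanged.
Rule 3 (intervocalic voicing): /s/ is a voiceless obstruent between vowels /e/ and /o/, so it voices to [z]. /s/ is a voiceless obstruent between vowels /u/ and /i/, so it voices to [z]. /kaxaesouzuusirga/ → kaxaezouzuuzirga.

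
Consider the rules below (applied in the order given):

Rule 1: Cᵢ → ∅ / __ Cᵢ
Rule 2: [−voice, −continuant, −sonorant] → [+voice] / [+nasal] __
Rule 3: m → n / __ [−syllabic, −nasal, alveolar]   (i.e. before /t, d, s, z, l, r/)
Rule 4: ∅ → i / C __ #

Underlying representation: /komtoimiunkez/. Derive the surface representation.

kondoimiungezi

Rule 1 (degemination): no segment meets the environment; /komtoimiunkez/ is unchanged.
Rule 2 (post-nasal voicing): /t/ is a voiceless stop immediately after the nasal /m/, so it voices to [d]. /k/ is a voiceless stop immediately after the nasal /n/, so it voices to [g]. /komtoimiunkez/ → komdoimiungez.
Rule 3 (nasal place assimilation): /m/ precedes the alveolar consonant /d/, so it assimilates in place to [n]. /komdoimiungez/ → kondoimiungez.
Rule 4 (final i-epenthesis): the form ends in the consonant /z/, so [i] is inserted word-finally. /kondoimiungez/ → kondoimiungezi.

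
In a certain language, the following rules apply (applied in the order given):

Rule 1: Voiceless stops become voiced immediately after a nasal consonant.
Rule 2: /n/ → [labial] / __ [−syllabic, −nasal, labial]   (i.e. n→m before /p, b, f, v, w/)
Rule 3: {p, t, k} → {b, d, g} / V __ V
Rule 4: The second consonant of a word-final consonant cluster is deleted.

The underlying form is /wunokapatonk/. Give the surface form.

wunogabadon

Rule 1 (post-nasal voicing): /k/ is a voiceless stop immediately after the nasal /n/, so it voices to [g]. /wunokapatonk/ → wunokapatong.
Rule 2 (nasal place assimilation): no segment meets the environment; /wunokapatong/ is unchanged.
Rule 3 (intervocalic voicing): /k/ is a voiceless stop between vowels /o/ and /a/, so it voices to [g]. /p/ is a voiceless stop between vowels /a/ and /a/, so it voices to [b]. /t/ is a voiceless stop between vowels /a/ and /o/, so it voices to [d]. /wunokapatong/ → wunogabadong.
Rule 4 (final cluster simplification): /g/ is the second consonant of a word-final cluster /ng/, so it deletes. /wunogabadong/ → wunogabadon.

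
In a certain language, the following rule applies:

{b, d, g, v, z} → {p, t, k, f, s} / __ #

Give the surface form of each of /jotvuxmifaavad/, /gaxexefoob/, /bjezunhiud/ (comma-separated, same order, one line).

/jotvuxmifaavad/: /d/ is a voiced obstruent in word-final position, so it devoices to [t]. → [jotvuxmifaavat].
/gaxexefoob/: /b/ is a voiced obstruent in word-final position, so it devoices to [p]. → [gaxexefoop].
/bjezunhiud/: /d/ is a voiced obstruent in word-final position, so it devoices to [t]. → [bjezunhiut].

jotvuxmifaavat, gaxexefoop, bjezunhiut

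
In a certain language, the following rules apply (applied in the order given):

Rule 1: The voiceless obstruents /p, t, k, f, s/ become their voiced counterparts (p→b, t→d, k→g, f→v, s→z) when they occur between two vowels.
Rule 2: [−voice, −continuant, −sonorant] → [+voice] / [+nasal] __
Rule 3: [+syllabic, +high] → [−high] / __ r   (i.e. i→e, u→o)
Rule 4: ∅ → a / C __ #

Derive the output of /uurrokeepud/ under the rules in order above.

uorrogeebuda

Rule 1 (intervocalic voicing): /k/ is a voiceless obstruent between vowels /o/ and /e/, so it voices to [g]. /p/ is a voiceless obstruent between vowels /e/ and /u/, so it voices to [b]. /uurrokeepud/ → uurrogeebud.
Rule 2 (post-nasal voicing): no segment meets the environment; /uurrogeebud/ is unchanged.
Rule 3 (pre-rhotic lowering): /u/ is a high vowel immediately before /r/, so it lowers to [o]. /uurrogeebud/ → uorrogeebud.
Rule 4 (final a-epenthesis): the form ends in the consonant /d/, so [a] is inserted word-finally. /uorrogeebud/ → uorrogeebuda.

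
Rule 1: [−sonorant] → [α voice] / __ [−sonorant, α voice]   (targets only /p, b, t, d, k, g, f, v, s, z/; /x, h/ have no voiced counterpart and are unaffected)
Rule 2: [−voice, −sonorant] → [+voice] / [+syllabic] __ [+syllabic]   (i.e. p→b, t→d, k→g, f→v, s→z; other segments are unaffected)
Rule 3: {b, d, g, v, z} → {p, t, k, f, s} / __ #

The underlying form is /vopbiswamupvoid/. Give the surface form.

Rule 1 (regressive voicing assimilation): /p/ precedes the voiced obstruent /b/, so it voices to [b] by assimilation. /p/ precedes the voiced obstruent /v/, so it voices to [b] by assimilation. /vopbiswamupvoid/ → vobbiswamubvoid.
Rule 2 (intervocalic voicing): no segment meets the environment; /vobbiswamubvoid/ is unchanged.
Rule 3 (final devoicing): /d/ is a voiced obstruent in word-final position, so it devoices to [t]. /vobbiswamubvoid/ → vobbiswamubvoit.

vobbiswamubvoit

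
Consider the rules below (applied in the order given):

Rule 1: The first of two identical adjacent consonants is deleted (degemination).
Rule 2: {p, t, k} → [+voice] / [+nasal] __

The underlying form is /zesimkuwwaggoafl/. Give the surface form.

zesimguwagoafl

Rule 1 (degemination): /ww/ is a geminate; the first /w/ deletes. /gg/ is a geminate; the first /g/ deletes. /zesimkuwwaggoafl/ → zesimkuwagoafl.
Rule 2 (post-nasal voicing): /k/ is a voiceless stop immediately after the nasal /m/, so it voices to [g]. /zesimkuwagoafl/ → zesimguwagoafl.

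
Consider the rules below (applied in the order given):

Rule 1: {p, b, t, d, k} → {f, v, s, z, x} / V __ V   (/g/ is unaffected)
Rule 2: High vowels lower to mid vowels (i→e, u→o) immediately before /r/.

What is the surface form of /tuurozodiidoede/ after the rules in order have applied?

tuorozoziizoeze

Rule 1 (intervocalic spirantization): /d/ is a stop between vowels /o/ and /i/, so it spirantizes to the fricative [z]. /d/ is a stop between vowels /i/ and /o/, so it spirantizes to the fricative [z]. /d/ is a stop between vowels /e/ and /e/, so it spirantizes to the fricative [z]. /tuurozodiidoede/ → tuurozoziizoeze.
Rule 2 (pre-rhotic lowering): /u/ is a high vowel immediately before /r/, so it lowers to [o]. /tuurozoziizoeze/ → tuorozoziizoeze.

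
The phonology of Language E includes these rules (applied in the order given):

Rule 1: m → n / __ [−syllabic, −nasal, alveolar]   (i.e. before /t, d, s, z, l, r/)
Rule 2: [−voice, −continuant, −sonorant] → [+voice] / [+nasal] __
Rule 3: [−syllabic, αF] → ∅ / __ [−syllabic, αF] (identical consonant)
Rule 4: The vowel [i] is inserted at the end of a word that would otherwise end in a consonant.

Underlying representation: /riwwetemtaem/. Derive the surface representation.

Rule 1 (nasal place assimilation): /m/ precedes the alveolar consonant /t/, so it assimilates in place to [n]. /riwwetemtaem/ → riwwetentaem.
Rule 2 (post-nasal voicing): /t/ is a voiceless stop immediately after the nasal /n/, so it voices to [d]. /riwwetentaem/ → riwwetendaem.
Rule 3 (degemination): /ww/ is a geminate; the first /w/ deletes. /riwwetendaem/ → riwetendaem.
Rule 4 (final i-epenthesis): the form ends in the consonant /m/, so [i] is inserted word-finally. /riwetendaem/ → riwetendaemi.

riwetendaemi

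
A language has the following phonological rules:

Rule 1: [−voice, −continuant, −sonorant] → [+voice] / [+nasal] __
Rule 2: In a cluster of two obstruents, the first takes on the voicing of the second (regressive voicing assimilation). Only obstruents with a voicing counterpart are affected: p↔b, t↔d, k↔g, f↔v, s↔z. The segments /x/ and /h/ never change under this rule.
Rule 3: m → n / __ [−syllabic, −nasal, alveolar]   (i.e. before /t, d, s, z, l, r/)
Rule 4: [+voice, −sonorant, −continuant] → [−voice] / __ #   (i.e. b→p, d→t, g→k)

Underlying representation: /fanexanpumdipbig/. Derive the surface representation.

Rule 1 (post-nasal voicing): /p/ is a voiceless stop immediately after the nasal /n/, so it voices to [b]. /fanexanpumdipbig/ → fanexanbumdipbig.
Rule 2 (regressive voicing assimilation): /p/ precedes the voiced obstruent /b/, so it voices to [b] by assimilation. /fanexanbumdipbig/ → fanexanbumdibbig.
Rule 3 (nasal place assimilation): /m/ precedes the alveolar consonant /d/, so it assimilates in place to [n]. /fanexanbumdibbig/ → fanexanbundibbig.
Rule 4 (final devoicing): /g/ is a voiced stop in word-final position, so it devoices to [k]. /fanexanbundibbig/ → fanexanbundibbik.

fanexanbundibbik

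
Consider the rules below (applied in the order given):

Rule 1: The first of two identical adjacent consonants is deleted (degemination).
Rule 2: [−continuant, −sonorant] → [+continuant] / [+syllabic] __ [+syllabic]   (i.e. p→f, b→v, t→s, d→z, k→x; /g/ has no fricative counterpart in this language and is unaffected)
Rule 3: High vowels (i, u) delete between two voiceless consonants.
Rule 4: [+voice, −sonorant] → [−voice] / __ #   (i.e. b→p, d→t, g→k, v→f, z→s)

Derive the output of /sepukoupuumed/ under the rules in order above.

Rule 1 (degemination): no segment meets the environment; /sepukoupuumed/ is unchanged.
Rule 2 (intervocalic spirantization): /p/ is a stop between vowels /e/ and /u/, so it spirantizes to the fricative [f]. /k/ is a stop between vowels /u/ and /o/, so it spirantizes to the fricative [x]. /p/ is a stop between vowels /u/ and /u/, so it spirantizes to the fricative [f]. /sepukoupuumed/ → sefuxoufuumed.
Rule 3 (high vowel syncope): /u/ is a high vowel flanked by voiceless consonants /f/ and /x/, so it deletes. /sefuxoufuumed/ → sefxoufuumed.
Rule 4 (final devoicing): /d/ is a voiced obstruent in word-final position, so it devoices to [t]. /sefxoufuumed/ → sefxoufuumet.

sefxoufuumet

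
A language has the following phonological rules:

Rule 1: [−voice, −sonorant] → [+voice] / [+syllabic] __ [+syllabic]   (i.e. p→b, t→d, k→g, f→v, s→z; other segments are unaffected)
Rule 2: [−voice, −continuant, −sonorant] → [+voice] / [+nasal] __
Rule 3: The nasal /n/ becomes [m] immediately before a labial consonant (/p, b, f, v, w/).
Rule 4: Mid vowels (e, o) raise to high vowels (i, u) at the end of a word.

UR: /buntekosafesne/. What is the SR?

Rule 1 (intervocalic voicing): /k/ is a voiceless obstruent between vowels /e/ and /o/, so it voices to [g]. /s/ is a voiceless obstruent between vowels /o/ and /a/, so it voices to [z]. /f/ is a voiceless obstruent between vowels /a/ and /e/, so it voices to [v]. /buntekosafesne/ → buntegozavesne.
Rule 2 (post-nasal voicing): /t/ is a voiceless stop immediately after the nasal /n/, so it voices to [d]. /buntegozavesne/ → bundegozavesne.
Rule 3 (nasal place assimilation): no segment meets the environment; /bundegozavesne/ is unchanged.
Rule 4 (final vowel raising): /e/ is a mid vowel in word-final position, so it raises to [i]. /bundegozavesne/ → bundegozavesni.

bundegozavesni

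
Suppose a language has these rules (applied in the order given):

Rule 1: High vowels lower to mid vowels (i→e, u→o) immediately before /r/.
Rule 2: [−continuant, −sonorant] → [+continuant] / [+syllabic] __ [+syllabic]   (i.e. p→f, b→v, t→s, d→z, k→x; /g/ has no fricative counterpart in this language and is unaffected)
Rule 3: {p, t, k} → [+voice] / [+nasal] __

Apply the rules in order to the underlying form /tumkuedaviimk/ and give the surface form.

Rule 1 (pre-rhotic lowering): no segment meets the environment; /tumkuedaviimk/ is unchanged.
Rule 2 (intervocalic spirantization): /d/ is a stop between vowels /e/ and /a/, so it spirantizes to the fricative [z]. /tumkuedaviimk/ → tumkuezaviimk.
Rule 3 (post-nasal voicing): /k/ is a voiceless stop immediately after the nasal /m/, so it voices to [g]. /k/ is a voiceless stop immediately after the nasal /m/, so it voices to [g]. /tumkuezaviimk/ → tumguezaviimg.

tumguezaviimg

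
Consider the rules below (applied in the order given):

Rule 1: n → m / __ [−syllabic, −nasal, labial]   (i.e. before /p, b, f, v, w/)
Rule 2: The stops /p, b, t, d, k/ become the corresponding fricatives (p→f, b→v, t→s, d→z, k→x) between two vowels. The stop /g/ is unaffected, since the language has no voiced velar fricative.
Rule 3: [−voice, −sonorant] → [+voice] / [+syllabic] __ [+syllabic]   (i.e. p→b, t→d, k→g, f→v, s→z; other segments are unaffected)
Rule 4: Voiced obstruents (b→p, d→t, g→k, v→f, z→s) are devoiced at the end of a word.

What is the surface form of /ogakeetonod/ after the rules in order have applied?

Rule 1 (nasal place assimilation): no segment meets the environment; /ogakeetonod/ is unchanged.
Rule 2 (intervocalic spirantization): /k/ is a stop between vowels /a/ and /e/, so it spirantizes to the fricative [x]. /t/ is a stop between vowels /e/ and /o/, so it spirantizes to the fricative [s]. /ogakeetonod/ → ogaxeesonod.
Rule 3 (intervocalic voicing): /s/ is a voiceless obstruent between vowels /e/ and /o/, so it voices to [z]. /ogaxeesonod/ → ogaxeezonod.
Rule 4 (final devoicing): /d/ is a voiced obstruent in word-final position, so it devoices to [t]. /ogaxeezonod/ → ogaxeezonot.

ogaxeezonot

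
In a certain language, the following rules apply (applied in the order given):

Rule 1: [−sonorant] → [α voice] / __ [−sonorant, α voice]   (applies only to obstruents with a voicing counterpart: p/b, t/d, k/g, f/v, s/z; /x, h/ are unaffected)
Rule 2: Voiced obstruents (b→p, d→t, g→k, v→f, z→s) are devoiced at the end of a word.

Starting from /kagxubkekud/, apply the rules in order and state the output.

Rule 1 (regressive voicing assimilation): /g/ precedes the voiceless obstruent /x/, so it devoices to [k] by assimilation. /b/ precedes the voiceless obstruent /k/, so it devoices to [p] by assimilation. /kagxubkekud/ → kakxupkekud.
Rule 2 (final devoicing): /d/ is a voiced obstruent in word-final position, so it devoices to [t]. /kakxupkekud/ → kakxupkekut.

kakxupkekut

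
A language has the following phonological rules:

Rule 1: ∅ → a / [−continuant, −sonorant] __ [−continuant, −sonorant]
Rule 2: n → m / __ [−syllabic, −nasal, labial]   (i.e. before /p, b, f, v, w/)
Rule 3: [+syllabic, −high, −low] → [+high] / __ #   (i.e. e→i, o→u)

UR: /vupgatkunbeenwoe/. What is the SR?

vupagatakumbeemwoi

Rule 1 (stop-cluster a-epenthesis): /p/ and /g/ form a stop–stop cluster, so [a] is inserted between them. /t/ and /k/ form a stop–stop cluster, so [a] is inserted between them. /vupgatkunbeenwoe/ → vupagatakunbeenwoe.
Rule 2 (nasal place assimilation): /n/ precedes the labial consonant /b/, so it assimilates in place to [m]. /n/ precedes the labial consonant /w/, so it assimilates in place to [m]. /vupagatakunbeenwoe/ → vupagatakumbeemwoe.
Rule 3 (final vowel raising): /e/ is a mid vowel in word-final position, so it raises to [i]. /vupagatakumbeemwoe/ → vupagatakumbeemwoi.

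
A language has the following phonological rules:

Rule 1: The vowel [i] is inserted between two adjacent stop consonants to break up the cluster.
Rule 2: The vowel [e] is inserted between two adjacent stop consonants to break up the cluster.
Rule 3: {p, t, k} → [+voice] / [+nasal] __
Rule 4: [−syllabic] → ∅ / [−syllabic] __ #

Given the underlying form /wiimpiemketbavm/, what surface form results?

Rule 1 (stop-cluster i-epenthesis): /t/ and /b/ form a stop–stop cluster, so [i] is inserted between them. /wiimpiemketbavm/ → wiimpiemketibavm.
Rule 2 (stop-cluster e-epenthesis): no segment meets the environment; /wiimpiemketibavm/ is unchanged.
Rule 3 (post-nasal voicing): /p/ is a voiceless stop immediately after the nasal /m/, so it voices to [b]. /k/ is a voiceless stop immediately after the nasal /m/, so it voices to [g]. /wiimpiemketibavm/ → wiimbiemgetibavm.
Rule 4 (final cluster simplification): /m/ is the second consonant of a word-final cluster /vm/, so it deletes. /wiimbiemgetibavm/ → wiimbiemgetibav.

wiimbiemgetibav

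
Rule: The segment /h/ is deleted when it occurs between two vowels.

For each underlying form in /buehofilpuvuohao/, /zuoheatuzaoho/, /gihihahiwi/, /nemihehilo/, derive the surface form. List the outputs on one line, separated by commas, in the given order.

/buehofilpuvuohao/: /h/ occurs between vowels /e/ and /o/, so it deletes. /h/ occurs between vowels /o/ and /a/, so it deletes. → [bueofilpuvuoao].
/zuoheatuzaoho/: /h/ occurs between vowels /o/ and /e/, so it deletes. /h/ occurs between vowels /o/ and /o/, so it deletes. → [zuoeatuzaoo].
/gihihahiwi/: /h/ occurs between vowels /i/ and /i/, so it deletes. /h/ occurs between vowels /i/ and /a/, so it deletes. /h/ occurs between vowels /a/ and /i/, so it deletes. → [giiaiwi].
/nemihehilo/: /h/ occurs between vowels /i/ and /e/, so it deletes. /h/ occurs between vowels /e/ and /i/, so it deletes. → [nemieilo].

bueofilpuvuoao, zuoeatuzaoo, giiaiwi, nemieilo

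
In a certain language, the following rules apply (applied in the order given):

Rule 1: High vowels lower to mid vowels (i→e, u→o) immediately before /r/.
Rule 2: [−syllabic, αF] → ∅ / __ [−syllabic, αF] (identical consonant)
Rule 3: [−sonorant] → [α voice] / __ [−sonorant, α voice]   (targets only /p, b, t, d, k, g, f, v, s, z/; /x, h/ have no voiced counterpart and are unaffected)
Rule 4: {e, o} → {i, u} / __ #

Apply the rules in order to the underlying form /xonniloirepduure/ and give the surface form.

Rule 1 (pre-rhotic lowering): /i/ is a high vowel immediately before /r/, so it lowers to [e]. /u/ is a high vowel immediately before /r/, so it lowers to [o]. /xonniloirepduure/ → xonniloerepduore.
Rule 2 (degemination): /nn/ is a geminate; the first /n/ deletes. /xonniloerepduore/ → xoniloerepduore.
Rule 3 (regressive voicing assimilation): /p/ precedes the voiced obstruent /d/, so it voices to [b] by assimilation. /xoniloerepduore/ → xoniloerebduore.
Rule 4 (final vowel raising): /e/ is a mid vowel in word-final position, so it raises to [i]. /xoniloerebduore/ → xoniloerebduori.

xoniloerebduori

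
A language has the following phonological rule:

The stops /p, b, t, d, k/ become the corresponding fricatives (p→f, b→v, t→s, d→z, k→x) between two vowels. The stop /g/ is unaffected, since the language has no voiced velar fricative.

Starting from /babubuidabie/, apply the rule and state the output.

/b/ is a stop between vowels /a/ and /u/, so it spirantizes to the fricative [v].
/b/ is a stop between vowels /u/ and /u/, so it spirantizes to the fricative [v].
/d/ is a stop between vowels /i/ and /a/, so it spirantizes to the fricative [z].
/b/ is a stop between vowels /a/ and /i/, so it spirantizes to the fricative [v].
Surface form: [bavuvuizavie].

bavuvuizavie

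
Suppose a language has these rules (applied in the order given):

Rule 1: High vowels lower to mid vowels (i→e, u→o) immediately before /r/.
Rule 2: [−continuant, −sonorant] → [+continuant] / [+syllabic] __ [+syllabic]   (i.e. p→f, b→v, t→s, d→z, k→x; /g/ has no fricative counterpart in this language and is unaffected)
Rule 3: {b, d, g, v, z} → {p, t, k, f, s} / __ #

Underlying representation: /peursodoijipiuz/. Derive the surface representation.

peorsozoijifius

Rule 1 (pre-rhotic lowering): /u/ is a high vowel immediately before /r/, so it lowers to [o]. /peursodoijipiuz/ → peorsodoijipiuz.
Rule 2 (intervocalic spirantization): /d/ is a stop between vowels /o/ and /o/, so it spirantizes to the fricative [z]. /p/ is a stop between vowels /i/ and /i/, so it spirantizes to the fricative [f]. /peorsodoijipiuz/ → peorsozoijifiuz.
Rule 3 (final devoicing): /z/ is a voiced obstruent in word-final position, so it devoices to [s]. /peorsozoijifiuz/ → peorsozoijifius.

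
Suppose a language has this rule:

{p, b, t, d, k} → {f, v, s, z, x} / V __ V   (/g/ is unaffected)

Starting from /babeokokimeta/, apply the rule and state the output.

baveoxoximesa

/b/ is a stop between vowels /a/ and /e/, so it spirantizes to the fricative [v].
/k/ is a stop between vowels /o/ and /o/, so it spirantizes to the fricative [x].
/k/ is a stop between vowels /o/ and /i/, so it spirantizes to the fricative [x].
/t/ is a stop between vowels /e/ and /a/, so it spirantizes to the fricative [s].
The other instance of /b/ does not occur in the required environment and remains unchanged.
Surface form: [baveoxoximesa].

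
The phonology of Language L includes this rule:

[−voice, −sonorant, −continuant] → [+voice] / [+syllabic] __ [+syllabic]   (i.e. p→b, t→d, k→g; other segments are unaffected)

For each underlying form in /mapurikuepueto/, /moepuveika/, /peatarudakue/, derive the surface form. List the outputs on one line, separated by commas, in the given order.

maburiguebuedo, moebuveiga, peadarudague

/mapurikuepueto/: /p/ is a voiceless stop between vowels /a/ and /u/, so it voices to [b]. /k/ is a voiceless stop between vowels /i/ and /u/, so it voices to [g]. /p/ is a voiceless stop between vowels /e/ and /u/, so it voices to [b]. /t/ is a voiceless stop between vowels /e/ and /o/, so it voices to [d]. → [maburiguebuedo].
/moepuveika/: /p/ is a voiceless stop between vowels /e/ and /u/, so it voices to [b]. /k/ is a voiceless stop between vowels /i/ and /a/, so it voices to [g]. → [moebuveiga].
/peatarudakue/: /t/ is a voiceless stop between vowels /a/ and /a/, so it voices to [d]. /k/ is a voiceless stop between vowels /a/ and /u/, so it voices to [g]. → [peadarudague].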